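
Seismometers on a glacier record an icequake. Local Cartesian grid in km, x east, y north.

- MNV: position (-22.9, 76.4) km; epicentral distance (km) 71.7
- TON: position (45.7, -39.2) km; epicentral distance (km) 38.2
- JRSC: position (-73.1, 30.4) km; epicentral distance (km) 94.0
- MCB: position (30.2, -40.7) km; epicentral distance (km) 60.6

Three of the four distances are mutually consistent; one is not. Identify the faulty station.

Solve using three stations at a time. Using MNV, JRSC, MCB (subtract circle equations pairwise → linear system) gives (x, y) ≈ (20.2, 19.1).
Distances from that point to each station vs reported:
  MNV: calculated 71.7 vs reported 71.7 → residual 0.0 km
  TON: calculated 63.6 vs reported 38.2 → residual 25.4 km
  JRSC: calculated 94.0 vs reported 94.0 → residual 0.0 km
  MCB: calculated 60.6 vs reported 60.6 → residual 0.0 km
MNV, JRSC, MCB are mutually consistent (residuals ≈ 0); TON is off by 25.4 km.

TON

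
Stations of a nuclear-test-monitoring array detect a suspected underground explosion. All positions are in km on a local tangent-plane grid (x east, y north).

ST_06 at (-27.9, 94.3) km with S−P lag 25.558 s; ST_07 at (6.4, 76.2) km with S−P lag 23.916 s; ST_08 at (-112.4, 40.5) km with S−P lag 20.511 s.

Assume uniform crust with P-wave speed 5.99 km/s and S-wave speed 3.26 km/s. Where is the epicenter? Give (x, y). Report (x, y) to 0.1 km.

Distance from S−P lag: d = Δt · v_P v_S / (v_P − v_S) = Δt · (5.99·3.26)/(5.99−3.26) ≈ 7.1529·Δt.
So d_ST_06 = 182.81, d_ST_07 = 171.07, d_ST_08 = 146.71 km.
Circle about each station: (x + 27.9)² + (y − 94.3)² = 182.81²; (x − 6.4)² + (y − 76.2)² = 171.07²; (x + 112.4)² + (y − 40.5)² = 146.71².
Subtracting pairs of circle equations eliminates x²+y² and gives linear equations (the radical axes):
68.6 x − 36.2 y = 331.05
-169.0 x − 107.6 y = 16498.78
Solving the 2×2 system: x ≈ -41.6, y ≈ -88.0 km.

x ≈ -41.6 km, y ≈ -88.0 km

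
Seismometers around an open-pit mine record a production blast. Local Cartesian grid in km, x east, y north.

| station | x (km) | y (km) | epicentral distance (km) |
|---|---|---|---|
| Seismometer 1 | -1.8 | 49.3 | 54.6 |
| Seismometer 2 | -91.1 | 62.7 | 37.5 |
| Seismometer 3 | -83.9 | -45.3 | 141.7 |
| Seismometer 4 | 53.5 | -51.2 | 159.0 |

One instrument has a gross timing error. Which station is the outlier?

Solve using three stations at a time. Using Seismometer 1, Seismometer 2, Seismometer 4 (subtract circle equations pairwise → linear system) gives (x, y) ≈ (-53.7, 66.2).
Distances from that point to each station vs reported:
  Seismometer 1: calculated 54.6 vs reported 54.6 → residual 0.0 km
  Seismometer 2: calculated 37.5 vs reported 37.5 → residual 0.0 km
  Seismometer 3: calculated 115.5 vs reported 141.7 → residual 26.2 km
  Seismometer 4: calculated 159.0 vs reported 159.0 → residual 0.0 km
Seismometer 1, Seismometer 2, Seismometer 4 are mutually consistent (residuals ≈ 0); Seismometer 3 is off by 26.2 km.

Seismometer 3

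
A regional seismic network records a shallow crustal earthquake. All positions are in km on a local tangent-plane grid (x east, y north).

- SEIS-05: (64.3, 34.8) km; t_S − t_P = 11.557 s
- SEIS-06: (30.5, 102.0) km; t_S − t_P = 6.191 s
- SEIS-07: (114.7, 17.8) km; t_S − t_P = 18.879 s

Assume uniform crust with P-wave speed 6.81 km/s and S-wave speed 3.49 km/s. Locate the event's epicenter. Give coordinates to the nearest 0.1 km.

Distance from S−P lag: d = Δt · v_P v_S / (v_P − v_S) = Δt · (6.81·3.49)/(6.81−3.49) ≈ 7.1587·Δt.
So d_SEIS-05 = 82.73, d_SEIS-06 = 44.32, d_SEIS-07 = 135.15 km.
Circle about each station: (x − 64.3)² + (y − 34.8)² = 82.73²; (x − 30.5)² + (y − 102.0)² = 44.32²; (x − 114.7)² + (y − 17.8)² = 135.15².
Subtracting the SEIS-05 equation from the SEIS-06 and SEIS-07 equations removes the quadratic terms:
-67.6 x + 134.4 y = 10868.71
100.8 x − 34.0 y = -3293.87
Solving the 2×2 system: x ≈ -6.5, y ≈ 77.6 km.

x ≈ -6.5 km, y ≈ 77.6 km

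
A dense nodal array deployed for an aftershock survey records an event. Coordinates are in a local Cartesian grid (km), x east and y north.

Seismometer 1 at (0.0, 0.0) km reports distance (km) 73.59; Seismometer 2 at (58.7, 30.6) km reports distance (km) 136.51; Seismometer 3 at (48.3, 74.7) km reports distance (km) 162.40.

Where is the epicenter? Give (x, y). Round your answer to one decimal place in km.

-44.9 km east, -58.3 km north

Circle about each station: x² + y² = 73.59²; (x − 58.7)² + (y − 30.6)² = 136.51²; (x − 48.3)² + (y − 74.7)² = 162.40².
Subtracting pairs of circle equations eliminates x²+y² and gives linear equations (the radical axes):
117.4 x + 61.2 y = -8837.44
96.6 x + 149.4 y = -13045.29
Solving the 2×2 system: x ≈ -44.9, y ≈ -58.3 km.
Check against Seismometer 1 (with the unrounded x, y): √(x²+y²) = 73.57 ≈ 73.59 km. ✓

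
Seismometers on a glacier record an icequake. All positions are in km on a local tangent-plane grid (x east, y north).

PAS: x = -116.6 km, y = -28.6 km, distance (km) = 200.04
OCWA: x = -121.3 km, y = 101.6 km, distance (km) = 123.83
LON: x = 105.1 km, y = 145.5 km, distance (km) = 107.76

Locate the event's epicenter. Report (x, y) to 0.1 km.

Circle about each station: (x + 116.6)² + (y + 28.6)² = 200.04²; (x + 121.3)² + (y − 101.6)² = 123.83²; (x − 105.1)² + (y − 145.5)² = 107.76².
Subtracting the PAS equation from the OCWA and LON equations removes the quadratic terms:
-9.4 x + 260.4 y = 35304.86
443.4 x + 348.2 y = 46206.52
Solving the 2×2 system: x ≈ -2.2, y ≈ 135.5 km.

-2.2 km east, 135.5 km north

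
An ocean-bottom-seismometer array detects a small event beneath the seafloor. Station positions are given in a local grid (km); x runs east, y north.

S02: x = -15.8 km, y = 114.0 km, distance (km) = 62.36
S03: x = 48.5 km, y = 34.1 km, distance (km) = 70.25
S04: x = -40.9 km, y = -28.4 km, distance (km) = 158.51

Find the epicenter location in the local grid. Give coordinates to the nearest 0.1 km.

(45.8, 104.3)

Circle about each station: (x + 15.8)² + (y − 114.0)² = 62.36²; (x − 48.5)² + (y − 34.1)² = 70.25²; (x + 40.9)² + (y + 28.4)² = 158.51².
Subtracting the S02 equation from the S03 and S04 equations removes the quadratic terms:
128.6 x − 159.8 y = -10776.87
-50.2 x − 284.8 y = -32002.92
Solving the 2×2 system: x ≈ 45.8, y ≈ 104.3 km.
Check against S02 (with the unrounded x, y): √((x + 15.8)²+(y − 114.0)²) = 62.36 ≈ 62.36 km. ✓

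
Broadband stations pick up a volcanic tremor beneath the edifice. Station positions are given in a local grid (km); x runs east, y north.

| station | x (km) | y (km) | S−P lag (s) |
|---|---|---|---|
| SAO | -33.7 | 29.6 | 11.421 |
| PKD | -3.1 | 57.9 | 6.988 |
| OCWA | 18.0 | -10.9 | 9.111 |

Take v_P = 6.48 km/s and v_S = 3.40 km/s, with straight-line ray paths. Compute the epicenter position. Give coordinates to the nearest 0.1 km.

45.9 km east, 48.0 km north

Distance from S−P lag: d = Δt · v_P v_S / (v_P − v_S) = Δt · (6.48·3.40)/(6.48−3.40) ≈ 7.1532·Δt.
So d_SAO = 81.70, d_PKD = 49.99, d_OCWA = 65.17 km.
Circle about each station: (x + 33.7)² + (y − 29.6)² = 81.70²; (x + 3.1)² + (y − 57.9)² = 49.99²; (x − 18.0)² + (y + 10.9)² = 65.17².
Subtracting the SAO equation from the PKD and OCWA equations removes the quadratic terms:
61.2 x + 56.6 y = 5526.06
103.4 x − 81.0 y = 858.72
Solving the 2×2 system: x ≈ 45.9, y ≈ 48.0 km.
Check against SAO (with the unrounded x, y): √((x + 33.7)²+(y − 29.6)²) = 81.70 ≈ 81.70 km. ✓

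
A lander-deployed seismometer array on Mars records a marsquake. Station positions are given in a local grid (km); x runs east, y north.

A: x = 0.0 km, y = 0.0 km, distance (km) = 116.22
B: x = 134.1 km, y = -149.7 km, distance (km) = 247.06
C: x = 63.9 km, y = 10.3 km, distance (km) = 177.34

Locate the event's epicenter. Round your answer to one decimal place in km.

x ≈ -97.4 km, y ≈ -63.4 km

Circle about each station: x² + y² = 116.22²; (x − 134.1)² + (y + 149.7)² = 247.06²; (x − 63.9)² + (y − 10.3)² = 177.34².
Subtracting the A equation from the B and C equations removes the quadratic terms:
268.2 x − 299.4 y = -7138.66
127.8 x + 20.6 y = -13753.09
Solving the 2×2 system: x ≈ -97.4, y ≈ -63.4 km.
Check against A (with the unrounded x, y): √(x²+y²) = 116.21 ≈ 116.22 km. ✓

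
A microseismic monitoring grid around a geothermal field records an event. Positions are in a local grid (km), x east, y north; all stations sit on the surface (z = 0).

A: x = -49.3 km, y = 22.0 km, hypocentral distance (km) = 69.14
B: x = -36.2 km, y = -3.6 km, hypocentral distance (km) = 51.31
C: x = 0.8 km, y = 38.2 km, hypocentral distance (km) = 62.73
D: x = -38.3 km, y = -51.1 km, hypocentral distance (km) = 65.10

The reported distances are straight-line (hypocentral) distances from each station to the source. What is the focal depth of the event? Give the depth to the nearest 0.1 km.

depth ≈ 37.5 km

Each station gives a sphere (x−x_i)² + (y−y_i)² + z² = d_i² (stations at z=0).
Subtracting the A sphere from B and C: z² cancels, leaving linear equations in x and y:
26.2 x − 51.2 y = 556.53
100.2 x + 32.4 y = -609.32
Solving: x ≈ -2.202, y ≈ -11.997 km (keep extra digits for the depth step; rounded: -2.2, -12.0).
Then from the A sphere: z² = 69.14² − (x + 49.3)² − (y − 22.0)² with x = -2.202, y = -11.997, so z ≈ 37.501 ≈ 37.5 km.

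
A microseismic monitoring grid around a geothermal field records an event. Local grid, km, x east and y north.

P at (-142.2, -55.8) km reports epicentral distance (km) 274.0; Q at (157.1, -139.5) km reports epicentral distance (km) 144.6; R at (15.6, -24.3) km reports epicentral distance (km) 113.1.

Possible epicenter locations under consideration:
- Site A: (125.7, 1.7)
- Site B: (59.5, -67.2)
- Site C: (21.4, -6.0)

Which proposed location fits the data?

Site A

For each candidate, compare |candidate − station| to the reported distance:
Site A: residuals P 0.0, Q 0.0, R 0.0 → max 0.0 km
Site B: residuals P 72.0, Q 23.1, R 51.7 → max 72.0 km
Site C: residuals P 103.0, Q 45.8, R 93.9 → max 103.0 km
Only Site A has all residuals ≈ 0.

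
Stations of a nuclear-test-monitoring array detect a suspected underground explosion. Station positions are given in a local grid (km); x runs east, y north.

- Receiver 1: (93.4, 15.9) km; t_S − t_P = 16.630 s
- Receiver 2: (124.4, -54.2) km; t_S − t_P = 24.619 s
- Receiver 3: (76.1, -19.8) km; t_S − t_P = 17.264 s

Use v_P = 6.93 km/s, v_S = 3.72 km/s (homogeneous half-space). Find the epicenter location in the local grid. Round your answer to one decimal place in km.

-27.8 km east, 72.0 km north

Distance from S−P lag: d = Δt · v_P v_S / (v_P − v_S) = Δt · (6.93·3.72)/(6.93−3.72) ≈ 8.0310·Δt.
So d_Receiver 1 = 133.56, d_Receiver 2 = 197.72, d_Receiver 3 = 138.65 km.
Circle about each station: (x − 93.4)² + (y − 15.9)² = 133.56²; (x − 124.4)² + (y + 54.2)² = 197.72²; (x − 76.1)² + (y + 19.8)² = 138.65².
Subtracting the Receiver 1 equation from the Receiver 2 and Receiver 3 equations removes the quadratic terms:
62.0 x − 140.2 y = -11818.29
-34.6 x − 71.4 y = -4178.67
Solving the 2×2 system: x ≈ -27.8, y ≈ 72.0 km.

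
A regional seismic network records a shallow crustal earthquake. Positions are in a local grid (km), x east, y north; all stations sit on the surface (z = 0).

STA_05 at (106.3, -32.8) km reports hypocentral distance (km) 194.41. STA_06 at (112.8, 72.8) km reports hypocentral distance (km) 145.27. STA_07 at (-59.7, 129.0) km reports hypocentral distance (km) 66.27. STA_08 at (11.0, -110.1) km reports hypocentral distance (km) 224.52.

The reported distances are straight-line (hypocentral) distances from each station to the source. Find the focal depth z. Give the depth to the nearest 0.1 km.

z ≈ 48.2 km

Each station gives a sphere (x−x_i)² + (y−y_i)² + z² = d_i² (stations at z=0).
Subtracting the STA_05 sphere from STA_06 and STA_07: z² cancels, leaving linear equations in x and y:
13.0 x + 211.2 y = 22340.03
-332.0 x + 323.6 y = 41233.10
Solving: x ≈ -19.902, y ≈ 107.002 km (keep extra digits for the depth step; rounded: -19.9, 107.0).
Then from the STA_05 sphere: z² = 194.41² − (x − 106.3)² − (y + 32.8)² with x = -19.902, y = 107.002, so z ≈ 48.205 ≈ 48.2 km.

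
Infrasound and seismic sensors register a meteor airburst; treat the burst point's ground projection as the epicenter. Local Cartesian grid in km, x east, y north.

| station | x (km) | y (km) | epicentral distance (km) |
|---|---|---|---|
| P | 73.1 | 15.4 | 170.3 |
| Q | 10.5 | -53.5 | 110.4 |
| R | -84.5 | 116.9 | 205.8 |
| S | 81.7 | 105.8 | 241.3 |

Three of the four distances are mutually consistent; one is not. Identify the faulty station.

Solve using three stations at a time. Using P, R, S (subtract circle equations pairwise → linear system) gives (x, y) ≈ (-62.4, -87.7).
Distances from that point to each station vs reported:
  P: calculated 170.3 vs reported 170.3 → residual 0.0 km
  Q: calculated 80.6 vs reported 110.4 → residual 29.8 km
  R: calculated 205.8 vs reported 205.8 → residual 0.0 km
  S: calculated 241.3 vs reported 241.3 → residual 0.0 km
P, R, S are mutually consistent (residuals ≈ 0); Q is off by 29.8 km.

Q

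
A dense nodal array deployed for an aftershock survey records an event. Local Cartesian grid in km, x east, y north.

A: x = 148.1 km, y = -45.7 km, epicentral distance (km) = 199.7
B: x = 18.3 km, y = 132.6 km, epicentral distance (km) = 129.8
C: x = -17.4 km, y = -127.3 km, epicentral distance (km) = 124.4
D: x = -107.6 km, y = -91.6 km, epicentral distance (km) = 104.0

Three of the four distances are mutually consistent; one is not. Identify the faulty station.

B

Solve using three stations at a time. Using A, C, D (subtract circle equations pairwise → linear system) gives (x, y) ≈ (-47.7, -6.8).
Distances from that point to each station vs reported:
  A: calculated 199.6 vs reported 199.7 → residual 0.1 km
  B: calculated 154.2 vs reported 129.8 → residual 24.4 km
  C: calculated 124.3 vs reported 124.4 → residual 0.1 km
  D: calculated 103.9 vs reported 104.0 → residual 0.1 km
A, C, D are mutually consistent (residuals ≈ 0); B is off by 24.4 km.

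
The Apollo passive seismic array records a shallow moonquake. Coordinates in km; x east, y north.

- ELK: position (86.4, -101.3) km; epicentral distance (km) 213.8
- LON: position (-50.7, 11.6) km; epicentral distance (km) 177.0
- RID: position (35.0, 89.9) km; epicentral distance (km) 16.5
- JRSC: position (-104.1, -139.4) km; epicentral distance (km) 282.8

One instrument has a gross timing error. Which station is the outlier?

Solve using three stations at a time. Using ELK, RID, JRSC (subtract circle equations pairwise → linear system) gives (x, y) ≈ (35.7, 106.4).
Distances from that point to each station vs reported:
  ELK: calculated 213.8 vs reported 213.8 → residual 0.0 km
  LON: calculated 128.3 vs reported 177.0 → residual 48.7 km
  RID: calculated 16.5 vs reported 16.5 → residual 0.0 km
  JRSC: calculated 282.8 vs reported 282.8 → residual 0.0 km
ELK, RID, JRSC are mutually consistent (residuals ≈ 0); LON is off by 48.7 km.

LON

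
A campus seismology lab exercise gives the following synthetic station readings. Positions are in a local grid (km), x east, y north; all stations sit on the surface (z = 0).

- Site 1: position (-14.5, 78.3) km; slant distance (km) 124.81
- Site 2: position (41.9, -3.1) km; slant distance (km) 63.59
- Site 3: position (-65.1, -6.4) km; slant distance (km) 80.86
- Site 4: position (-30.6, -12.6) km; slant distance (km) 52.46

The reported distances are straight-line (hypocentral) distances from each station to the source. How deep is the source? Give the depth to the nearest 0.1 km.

Each station gives a sphere (x−x_i)² + (y−y_i)² + z² = d_i² (stations at z=0).
Subtracting the Site 1 sphere from Site 2 and Site 3: z² cancels, leaving linear equations in x and y:
112.8 x − 162.8 y = 6957.93
-101.2 x − 169.4 y = 6977.03
Solving: x ≈ 1.203, y ≈ -41.905 km (keep extra digits for the depth step; rounded: 1.2, -41.9).
Then from the Site 1 sphere: z² = 124.81² − (x + 14.5)² − (y − 78.3)² with x = 1.203, y = -41.905, so z ≈ 29.694 ≈ 29.7 km.

29.7 km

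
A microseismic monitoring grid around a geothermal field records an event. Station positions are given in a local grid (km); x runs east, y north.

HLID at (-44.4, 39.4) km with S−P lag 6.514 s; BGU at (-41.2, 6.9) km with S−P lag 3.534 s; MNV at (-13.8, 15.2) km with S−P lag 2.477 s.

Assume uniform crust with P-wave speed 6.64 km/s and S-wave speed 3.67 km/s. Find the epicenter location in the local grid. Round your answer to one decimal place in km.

Distance from S−P lag: d = Δt · v_P v_S / (v_P − v_S) = Δt · (6.64·3.67)/(6.64−3.67) ≈ 8.2050·Δt.
So d_HLID = 53.45, d_BGU = 29.00, d_MNV = 20.32 km.
Circle about each station: (x + 44.4)² + (y − 39.4)² = 53.45²; (x + 41.2)² + (y − 6.9)² = 29.00²; (x + 13.8)² + (y − 15.2)² = 20.32².
Subtracting pairs of circle equations eliminates x²+y² and gives linear equations (the radical axes):
6.4 x − 65.0 y = 237.23
61.2 x − 48.4 y = -658.24
Solving the 2×2 system: x ≈ -14.8, y ≈ -5.1 km.
Check against HLID (with the unrounded x, y): √((x + 44.4)²+(y − 39.4)²) = 53.45 ≈ 53.45 km. ✓

-14.8 km east, -5.1 km north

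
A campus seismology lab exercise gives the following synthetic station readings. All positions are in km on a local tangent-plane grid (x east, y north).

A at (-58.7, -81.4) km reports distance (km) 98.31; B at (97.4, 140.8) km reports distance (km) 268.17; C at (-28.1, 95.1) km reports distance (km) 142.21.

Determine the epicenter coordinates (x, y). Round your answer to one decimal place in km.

Circle about each station: (x + 58.7)² + (y + 81.4)² = 98.31²; (x − 97.4)² + (y − 140.8)² = 268.17²; (x + 28.1)² + (y − 95.1)² = 142.21².
Subtracting pairs of circle equations eliminates x²+y² and gives linear equations (the radical axes):
312.2 x + 444.4 y = -43010.54
61.2 x + 353.0 y = -10796.86
Solving the 2×2 system: x ≈ -125.1, y ≈ -8.9 km.

-125.1 km east, -8.9 km north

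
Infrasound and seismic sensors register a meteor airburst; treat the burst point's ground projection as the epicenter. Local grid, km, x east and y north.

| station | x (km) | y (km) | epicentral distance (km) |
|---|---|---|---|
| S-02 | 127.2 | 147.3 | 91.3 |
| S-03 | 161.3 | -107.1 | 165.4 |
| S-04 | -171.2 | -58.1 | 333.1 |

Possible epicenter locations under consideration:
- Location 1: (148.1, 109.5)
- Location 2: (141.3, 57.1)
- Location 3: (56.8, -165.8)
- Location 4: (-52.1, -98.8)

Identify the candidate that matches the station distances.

For each candidate, compare |candidate − station| to the reported distance:
Location 1: residuals S-02 48.1, S-03 51.6, S-04 27.5 → max 51.6 km
Location 2: residuals S-02 0.0, S-03 0.0, S-04 0.0 → max 0.0 km
Location 3: residuals S-02 229.6, S-03 45.5, S-04 80.9 → max 229.6 km
Location 4: residuals S-02 213.2, S-03 48.2, S-04 207.2 → max 213.2 km
Only Location 2 has all residuals ≈ 0.

Location 2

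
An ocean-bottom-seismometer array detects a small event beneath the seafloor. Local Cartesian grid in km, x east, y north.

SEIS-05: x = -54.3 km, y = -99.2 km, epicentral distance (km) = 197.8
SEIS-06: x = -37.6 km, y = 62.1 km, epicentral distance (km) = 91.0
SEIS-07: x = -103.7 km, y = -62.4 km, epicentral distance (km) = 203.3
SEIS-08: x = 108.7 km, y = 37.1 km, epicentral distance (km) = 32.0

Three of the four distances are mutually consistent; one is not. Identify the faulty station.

Solve using three stations at a time. Using SEIS-05, SEIS-06, SEIS-07 (subtract circle equations pairwise → linear system) gives (x, y) ≈ (53.3, 66.8).
Distances from that point to each station vs reported:
  SEIS-05: calculated 197.8 vs reported 197.8 → residual 0.0 km
  SEIS-06: calculated 91.0 vs reported 91.0 → residual 0.0 km
  SEIS-07: calculated 203.3 vs reported 203.3 → residual 0.0 km
  SEIS-08: calculated 62.9 vs reported 32.0 → residual 30.9 km
SEIS-05, SEIS-06, SEIS-07 are mutually consistent (residuals ≈ 0); SEIS-08 is off by 30.9 km.

SEIS-08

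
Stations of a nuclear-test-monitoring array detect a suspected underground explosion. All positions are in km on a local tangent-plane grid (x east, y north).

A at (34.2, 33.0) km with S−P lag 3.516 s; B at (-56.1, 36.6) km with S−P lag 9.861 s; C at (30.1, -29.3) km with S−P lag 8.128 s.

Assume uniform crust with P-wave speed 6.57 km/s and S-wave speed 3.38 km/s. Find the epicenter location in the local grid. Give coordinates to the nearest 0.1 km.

Distance from S−P lag: d = Δt · v_P v_S / (v_P − v_S) = Δt · (6.57·3.38)/(6.57−3.38) ≈ 6.9613·Δt.
So d_A = 24.48, d_B = 68.65, d_C = 56.58 km.
Circle about each station: (x − 34.2)² + (y − 33.0)² = 24.48²; (x + 56.1)² + (y − 36.6)² = 68.65²; (x − 30.1)² + (y + 29.3)² = 56.58².
Subtracting pairs of circle equations eliminates x²+y² and gives linear equations (the radical axes):
-180.6 x + 7.2 y = -1885.42
-8.2 x − 124.6 y = -3096.17
Solving the 2×2 system: x ≈ 11.4, y ≈ 24.1 km.

(11.4, 24.1)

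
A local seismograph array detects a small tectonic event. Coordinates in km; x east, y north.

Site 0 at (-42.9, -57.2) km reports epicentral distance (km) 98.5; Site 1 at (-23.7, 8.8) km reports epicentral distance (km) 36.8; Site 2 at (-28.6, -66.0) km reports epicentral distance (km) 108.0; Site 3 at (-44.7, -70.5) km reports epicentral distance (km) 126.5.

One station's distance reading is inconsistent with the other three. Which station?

Solve using three stations at a time. Using Site 0, Site 1, Site 2 (subtract circle equations pairwise → linear system) gives (x, y) ≈ (-41.0, 41.3).
Distances from that point to each station vs reported:
  Site 0: calculated 98.5 vs reported 98.5 → residual 0.0 km
  Site 1: calculated 36.8 vs reported 36.8 → residual 0.0 km
  Site 2: calculated 108.0 vs reported 108.0 → residual 0.0 km
  Site 3: calculated 111.9 vs reported 126.5 → residual 14.6 km
Site 0, Site 1, Site 2 are mutually consistent (residuals ≈ 0); Site 3 is off by 14.6 km.

Site 3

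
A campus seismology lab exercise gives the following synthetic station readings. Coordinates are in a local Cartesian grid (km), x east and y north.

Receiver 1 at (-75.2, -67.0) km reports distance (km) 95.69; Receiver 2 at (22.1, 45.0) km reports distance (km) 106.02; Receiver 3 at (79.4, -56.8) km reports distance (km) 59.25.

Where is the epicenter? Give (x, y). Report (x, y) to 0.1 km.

(20.3, -61.0)

Circle about each station: (x + 75.2)² + (y + 67.0)² = 95.69²; (x − 22.1)² + (y − 45.0)² = 106.02²; (x − 79.4)² + (y + 56.8)² = 59.25².
Subtracting the Receiver 1 equation from the Receiver 2 and Receiver 3 equations removes the quadratic terms:
194.6 x + 224.0 y = -9714.29
309.2 x + 20.4 y = 5032.57
Solving the 2×2 system: x ≈ 20.3, y ≈ -61.0 km.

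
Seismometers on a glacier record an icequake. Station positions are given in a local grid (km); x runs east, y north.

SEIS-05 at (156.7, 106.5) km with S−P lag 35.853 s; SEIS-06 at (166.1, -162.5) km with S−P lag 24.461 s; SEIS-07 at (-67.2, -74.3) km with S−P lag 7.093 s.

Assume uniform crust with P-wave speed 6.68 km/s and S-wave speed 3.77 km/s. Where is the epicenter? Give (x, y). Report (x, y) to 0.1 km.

x ≈ -43.2 km, y ≈ -130.8 km

Distance from S−P lag: d = Δt · v_P v_S / (v_P − v_S) = Δt · (6.68·3.77)/(6.68−3.77) ≈ 8.6542·Δt.
So d_SEIS-05 = 310.28, d_SEIS-06 = 211.69, d_SEIS-07 = 61.38 km.
Circle about each station: (x − 156.7)² + (y − 106.5)² = 310.28²; (x − 166.1)² + (y + 162.5)² = 211.69²; (x + 67.2)² + (y + 74.3)² = 61.38².
Subtracting the SEIS-05 equation from the SEIS-06 and SEIS-07 equations removes the quadratic terms:
18.8 x − 538.0 y = 69559.34
-447.8 x − 361.6 y = 66645.36
Solving the 2×2 system: x ≈ -43.2, y ≈ -130.8 km.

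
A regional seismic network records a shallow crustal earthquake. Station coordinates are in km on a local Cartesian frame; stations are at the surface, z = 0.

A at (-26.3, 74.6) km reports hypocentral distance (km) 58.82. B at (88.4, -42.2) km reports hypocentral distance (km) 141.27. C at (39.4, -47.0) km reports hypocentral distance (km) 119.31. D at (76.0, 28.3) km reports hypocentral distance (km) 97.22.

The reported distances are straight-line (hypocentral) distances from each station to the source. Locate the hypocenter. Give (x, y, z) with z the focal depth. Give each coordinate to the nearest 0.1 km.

Each station gives a sphere (x−x_i)² + (y−y_i)² + z² = d_i² (stations at z=0).
Subtracting the A sphere from B and C: z² cancels, leaving linear equations in x and y:
229.4 x − 233.6 y = -13158.87
131.4 x − 243.2 y = -13270.57
Solving: x ≈ -3.994, y ≈ 52.409 km (keep extra digits for the depth step; rounded: -4.0, 52.4).
Then from the A sphere: z² = 58.82² − (x + 26.3)² − (y − 74.6)² with x = -3.994, y = 52.409, so z ≈ 49.697 ≈ 49.7 km.
Check against D (with the unrounded solution): distance 97.21 ≈ 97.22 km. ✓

x ≈ -4.0 km, y ≈ 52.4 km, depth ≈ 49.7 km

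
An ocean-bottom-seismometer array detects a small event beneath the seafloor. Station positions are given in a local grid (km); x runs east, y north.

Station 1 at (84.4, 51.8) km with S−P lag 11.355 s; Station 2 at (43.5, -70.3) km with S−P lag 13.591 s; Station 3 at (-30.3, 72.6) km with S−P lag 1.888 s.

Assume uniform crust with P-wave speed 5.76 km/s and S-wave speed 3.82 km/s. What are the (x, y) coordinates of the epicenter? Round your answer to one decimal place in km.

x ≈ -44.3 km, y ≈ 56.4 km

Distance from S−P lag: d = Δt · v_P v_S / (v_P − v_S) = Δt · (5.76·3.82)/(5.76−3.82) ≈ 11.3419·Δt.
So d_Station 1 = 128.79, d_Station 2 = 154.15, d_Station 3 = 21.41 km.
Circle about each station: (x − 84.4)² + (y − 51.8)² = 128.79²; (x − 43.5)² + (y + 70.3)² = 154.15²; (x + 30.3)² + (y − 72.6)² = 21.41².
Subtracting pairs of circle equations eliminates x²+y² and gives linear equations (the radical axes):
-81.8 x − 244.2 y = -10147.62
-229.4 x + 41.6 y = 12510.73
Solving the 2×2 system: x ≈ -44.3, y ≈ 56.4 km.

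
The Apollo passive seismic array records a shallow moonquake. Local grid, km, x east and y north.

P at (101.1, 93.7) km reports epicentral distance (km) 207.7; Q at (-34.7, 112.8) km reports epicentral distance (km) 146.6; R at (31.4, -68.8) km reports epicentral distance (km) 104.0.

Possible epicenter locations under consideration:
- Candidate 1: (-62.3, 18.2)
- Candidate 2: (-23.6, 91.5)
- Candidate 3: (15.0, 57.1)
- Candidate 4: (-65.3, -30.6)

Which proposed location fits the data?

For each candidate, compare |candidate − station| to the reported distance:
Candidate 1: residuals P 27.7, Q 48.1, R 23.9 → max 48.1 km
Candidate 2: residuals P 83.0, Q 122.6, R 65.5 → max 122.6 km
Candidate 3: residuals P 114.1, Q 72.0, R 23.0 → max 114.1 km
Candidate 4: residuals P 0.0, Q 0.0, R 0.0 → max 0.0 km
Only Candidate 4 has all residuals ≈ 0.

Candidate 4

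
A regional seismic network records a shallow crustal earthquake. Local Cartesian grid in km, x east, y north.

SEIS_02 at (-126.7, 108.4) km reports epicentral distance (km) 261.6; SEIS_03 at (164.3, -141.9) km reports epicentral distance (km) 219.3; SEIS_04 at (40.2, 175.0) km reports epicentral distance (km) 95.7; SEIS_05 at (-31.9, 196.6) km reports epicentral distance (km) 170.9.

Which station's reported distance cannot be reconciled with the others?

Solve using three stations at a time. Using SEIS_02, SEIS_04, SEIS_05 (subtract circle equations pairwise → linear system) gives (x, y) ≈ (131.8, 147.9).
Distances from that point to each station vs reported:
  SEIS_02: calculated 261.5 vs reported 261.6 → residual 0.1 km
  SEIS_03: calculated 291.7 vs reported 219.3 → residual 72.4 km
  SEIS_04: calculated 95.6 vs reported 95.7 → residual 0.1 km
  SEIS_05: calculated 170.8 vs reported 170.9 → residual 0.1 km
SEIS_02, SEIS_04, SEIS_05 are mutually consistent (residuals ≈ 0); SEIS_03 is off by 72.4 km.

SEIS_03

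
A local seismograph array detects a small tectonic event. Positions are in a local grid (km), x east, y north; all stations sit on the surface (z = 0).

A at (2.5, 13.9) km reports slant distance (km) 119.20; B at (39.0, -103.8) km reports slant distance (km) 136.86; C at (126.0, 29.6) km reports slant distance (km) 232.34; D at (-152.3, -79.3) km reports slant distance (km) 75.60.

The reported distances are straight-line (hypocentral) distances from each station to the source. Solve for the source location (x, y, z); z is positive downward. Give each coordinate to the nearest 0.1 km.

Each station gives a sphere (x−x_i)² + (y−y_i)² + z² = d_i² (stations at z=0).
Subtracting the A sphere from B and C: z² cancels, leaving linear equations in x and y:
73.0 x − 235.4 y = 7573.96
247.0 x + 31.4 y = -23220.54
Solving: x ≈ -86.510, y ≈ -59.002 km (keep extra digits for the depth step; rounded: -86.5, -59.0).
Then from the A sphere: z² = 119.20² − (x − 2.5)² − (y − 13.9)² with x = -86.510, y = -59.002, so z ≈ 31.163 ≈ 31.2 km.

x ≈ -86.5 km, y ≈ -59.0 km, depth ≈ 31.2 km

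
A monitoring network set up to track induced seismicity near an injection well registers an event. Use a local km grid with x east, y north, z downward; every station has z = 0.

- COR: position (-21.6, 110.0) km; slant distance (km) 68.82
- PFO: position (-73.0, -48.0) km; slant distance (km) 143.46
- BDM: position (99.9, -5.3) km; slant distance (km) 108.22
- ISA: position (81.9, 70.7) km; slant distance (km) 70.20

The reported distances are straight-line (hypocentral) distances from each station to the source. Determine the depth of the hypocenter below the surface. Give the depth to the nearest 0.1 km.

Each station gives a sphere (x−x_i)² + (y−y_i)² + z² = d_i² (stations at z=0).
Subtracting the COR sphere from PFO and BDM: z² cancels, leaving linear equations in x and y:
-102.8 x − 316.0 y = -20778.14
243.0 x − 230.6 y = -9533.84
Solving: x ≈ 17.700, y ≈ 59.995 km (keep extra digits for the depth step; rounded: 17.7, 60.0).
Then from the COR sphere: z² = 68.82² − (x + 21.6)² − (y − 110.0)² with x = 17.700, y = 59.995, so z ≈ 26.291 ≈ 26.3 km.

26.3 km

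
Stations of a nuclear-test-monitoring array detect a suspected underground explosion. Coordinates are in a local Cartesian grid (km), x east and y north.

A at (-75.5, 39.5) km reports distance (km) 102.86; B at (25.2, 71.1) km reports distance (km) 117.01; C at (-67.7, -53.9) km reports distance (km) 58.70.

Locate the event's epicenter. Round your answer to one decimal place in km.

Circle about each station: (x + 75.5)² + (y − 39.5)² = 102.86²; (x − 25.2)² + (y − 71.1)² = 117.01²; (x + 67.7)² + (y + 53.9)² = 58.70².
Subtracting the A equation from the B and C equations removes the quadratic terms:
201.4 x + 63.2 y = -4681.41
15.6 x − 186.8 y = 7362.49
Solving the 2×2 system: x ≈ -10.6, y ≈ -40.3 km.

x ≈ -10.6 km, y ≈ -40.3 km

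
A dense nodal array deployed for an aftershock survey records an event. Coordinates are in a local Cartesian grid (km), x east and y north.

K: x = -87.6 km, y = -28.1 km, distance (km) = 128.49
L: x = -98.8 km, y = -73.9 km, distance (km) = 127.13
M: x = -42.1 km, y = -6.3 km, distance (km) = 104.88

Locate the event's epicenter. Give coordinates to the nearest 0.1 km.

Circle about each station: (x + 87.6)² + (y + 28.1)² = 128.49²; (x + 98.8)² + (y + 73.9)² = 127.13²; (x + 42.1)² + (y + 6.3)² = 104.88².
Subtracting pairs of circle equations eliminates x²+y² and gives linear equations (the radical axes):
-22.4 x − 91.6 y = 7106.92
91.0 x + 43.6 y = -1141.40
Solving the 2×2 system: x ≈ 27.9, y ≈ -84.4 km.

x ≈ 27.9 km, y ≈ -84.4 km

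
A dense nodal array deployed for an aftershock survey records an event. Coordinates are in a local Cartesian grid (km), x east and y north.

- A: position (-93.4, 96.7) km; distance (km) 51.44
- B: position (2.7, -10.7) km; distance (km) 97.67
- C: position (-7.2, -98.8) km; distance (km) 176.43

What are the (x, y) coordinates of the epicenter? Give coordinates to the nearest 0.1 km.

x ≈ -47.8 km, y ≈ 72.9 km

Circle about each station: (x + 93.4)² + (y − 96.7)² = 51.44²; (x − 2.7)² + (y + 10.7)² = 97.67²; (x + 7.2)² + (y + 98.8)² = 176.43².
Subtracting pairs of circle equations eliminates x²+y² and gives linear equations (the radical axes):
192.2 x − 214.8 y = -24846.03
172.4 x − 391.0 y = -36742.64
Solving the 2×2 system: x ≈ -47.8, y ≈ 72.9 km.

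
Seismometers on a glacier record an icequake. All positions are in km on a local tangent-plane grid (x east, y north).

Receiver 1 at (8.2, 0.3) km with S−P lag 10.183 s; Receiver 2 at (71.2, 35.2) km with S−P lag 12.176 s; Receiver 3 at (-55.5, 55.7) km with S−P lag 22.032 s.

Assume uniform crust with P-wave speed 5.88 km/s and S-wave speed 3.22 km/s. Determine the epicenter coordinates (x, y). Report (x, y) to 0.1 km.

Distance from S−P lag: d = Δt · v_P v_S / (v_P − v_S) = Δt · (5.88·3.22)/(5.88−3.22) ≈ 7.1179·Δt.
So d_Receiver 1 = 72.48, d_Receiver 2 = 86.67, d_Receiver 3 = 156.82 km.
Circle about each station: (x − 8.2)² + (y − 0.3)² = 72.48²; (x − 71.2)² + (y − 35.2)² = 86.67²; (x + 55.5)² + (y − 55.7)² = 156.82².
Subtracting pairs of circle equations eliminates x²+y² and gives linear equations (the radical axes):
126.0 x + 69.8 y = 3982.81
-127.4 x + 110.8 y = -13223.75
Solving the 2×2 system: x ≈ 59.7, y ≈ -50.7 km.
Check against Receiver 1 (with the unrounded x, y): √((x − 8.2)²+(y − 0.3)²) = 72.48 ≈ 72.48 km. ✓

x ≈ 59.7 km, y ≈ -50.7 km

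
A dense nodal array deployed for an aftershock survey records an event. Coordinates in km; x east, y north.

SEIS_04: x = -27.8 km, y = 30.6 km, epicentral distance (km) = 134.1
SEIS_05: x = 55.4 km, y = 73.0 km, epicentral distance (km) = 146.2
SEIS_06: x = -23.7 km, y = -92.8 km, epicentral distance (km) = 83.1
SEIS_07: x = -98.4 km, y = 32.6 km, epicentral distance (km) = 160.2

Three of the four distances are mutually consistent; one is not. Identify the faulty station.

SEIS_07

Solve using three stations at a time. Using SEIS_04, SEIS_05, SEIS_06 (subtract circle equations pairwise → linear system) gives (x, y) ≈ (57.1, -73.2).
Distances from that point to each station vs reported:
  SEIS_04: calculated 134.1 vs reported 134.1 → residual 0.0 km
  SEIS_05: calculated 146.2 vs reported 146.2 → residual 0.0 km
  SEIS_06: calculated 83.2 vs reported 83.1 → residual 0.1 km
  SEIS_07: calculated 188.1 vs reported 160.2 → residual 27.9 km
SEIS_04, SEIS_05, SEIS_06 are mutually consistent (residuals ≈ 0); SEIS_07 is off by 27.9 km.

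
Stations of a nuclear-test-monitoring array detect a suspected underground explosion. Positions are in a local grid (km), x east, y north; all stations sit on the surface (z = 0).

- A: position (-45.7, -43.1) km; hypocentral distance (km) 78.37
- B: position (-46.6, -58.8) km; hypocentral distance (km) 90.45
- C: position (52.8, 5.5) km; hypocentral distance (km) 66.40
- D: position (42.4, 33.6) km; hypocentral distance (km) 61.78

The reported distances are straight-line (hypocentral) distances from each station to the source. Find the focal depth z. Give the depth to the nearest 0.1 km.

z ≈ 36.1 km

Each station gives a sphere (x−x_i)² + (y−y_i)² + z² = d_i² (stations at z=0).
Subtracting the A sphere from B and C: z² cancels, leaving linear equations in x and y:
-1.8 x − 31.4 y = -356.45
197.0 x + 97.2 y = 604.89
Solving: x ≈ -2.604, y ≈ 11.501 km (keep extra digits for the depth step; rounded: -2.6, 11.5).
Then from the A sphere: z² = 78.37² − (x + 45.7)² − (y + 43.1)² with x = -2.604, y = 11.501, so z ≈ 36.102 ≈ 36.1 km.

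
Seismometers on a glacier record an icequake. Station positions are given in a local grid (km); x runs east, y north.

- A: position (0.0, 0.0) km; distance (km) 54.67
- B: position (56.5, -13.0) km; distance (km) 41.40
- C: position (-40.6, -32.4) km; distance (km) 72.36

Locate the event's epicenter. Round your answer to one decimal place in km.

Circle about each station: x² + y² = 54.67²; (x − 56.5)² + (y + 13.0)² = 41.40²; (x + 40.6)² + (y + 32.4)² = 72.36².
Subtracting pairs of circle equations eliminates x²+y² and gives linear equations (the radical axes):
113.0 x − 26.0 y = 4636.10
-81.2 x − 64.8 y = 450.96
Solving the 2×2 system: x ≈ 30.6, y ≈ -45.3 km.

(30.6, -45.3)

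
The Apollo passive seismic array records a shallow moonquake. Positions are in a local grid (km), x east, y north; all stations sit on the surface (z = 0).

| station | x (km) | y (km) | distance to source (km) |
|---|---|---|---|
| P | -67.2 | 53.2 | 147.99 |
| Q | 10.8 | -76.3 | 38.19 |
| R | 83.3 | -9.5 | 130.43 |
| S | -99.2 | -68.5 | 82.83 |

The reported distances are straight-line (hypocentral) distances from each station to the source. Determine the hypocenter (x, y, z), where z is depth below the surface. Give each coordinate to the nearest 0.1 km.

x ≈ -20.6 km, y ≈ -85.9 km, depth ≈ 19.5 km

Each station gives a sphere (x−x_i)² + (y−y_i)² + z² = d_i² (stations at z=0).
Subtracting the P sphere from Q and R: z² cancels, leaving linear equations in x and y:
156.0 x − 259.0 y = 19034.81
301.0 x − 125.4 y = 4572.12
Solving: x ≈ -20.597, y ≈ -85.899 km (keep extra digits for the depth step; rounded: -20.6, -85.9).
Then from the P sphere: z² = 147.99² − (x + 67.2)² − (y − 53.2)² with x = -20.597, y = -85.899, so z ≈ 19.511 ≈ 19.5 km.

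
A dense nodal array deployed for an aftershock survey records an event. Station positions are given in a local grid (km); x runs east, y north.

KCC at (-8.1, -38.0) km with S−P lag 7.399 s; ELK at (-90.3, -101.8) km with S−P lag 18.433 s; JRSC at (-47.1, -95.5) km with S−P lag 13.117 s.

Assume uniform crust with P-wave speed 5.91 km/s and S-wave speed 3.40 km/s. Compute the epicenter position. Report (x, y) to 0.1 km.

Distance from S−P lag: d = Δt · v_P v_S / (v_P − v_S) = Δt · (5.91·3.40)/(5.91−3.40) ≈ 8.0056·Δt.
So d_KCC = 59.23, d_ELK = 147.57, d_JRSC = 105.01 km.
Circle about each station: (x + 8.1)² + (y + 38.0)² = 59.23²; (x + 90.3)² + (y + 101.8)² = 147.57²; (x + 47.1)² + (y + 95.5)² = 105.01².
Subtracting pairs of circle equations eliminates x²+y² and gives linear equations (the radical axes):
-164.4 x − 127.6 y = -1260.99
-78.0 x − 115.0 y = 2310.14
Solving the 2×2 system: x ≈ 49.1, y ≈ -53.4 km.

x ≈ 49.1 km, y ≈ -53.4 km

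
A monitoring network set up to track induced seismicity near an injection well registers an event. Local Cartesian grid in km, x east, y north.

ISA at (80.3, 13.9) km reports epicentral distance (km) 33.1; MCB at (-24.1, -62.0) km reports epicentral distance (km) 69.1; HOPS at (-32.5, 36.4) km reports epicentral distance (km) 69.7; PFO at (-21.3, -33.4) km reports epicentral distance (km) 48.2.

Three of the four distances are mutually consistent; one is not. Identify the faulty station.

ISA

Solve using three stations at a time. Using MCB, HOPS, PFO (subtract circle equations pairwise → linear system) gives (x, y) ≈ (20.4, -9.1).
Distances from that point to each station vs reported:
  ISA: calculated 64.1 vs reported 33.1 → residual 31.0 km
  MCB: calculated 69.2 vs reported 69.1 → residual 0.1 km
  HOPS: calculated 69.8 vs reported 69.7 → residual 0.1 km
  PFO: calculated 48.3 vs reported 48.2 → residual 0.1 km
MCB, HOPS, PFO are mutually consistent (residuals ≈ 0); ISA is off by 31.0 km.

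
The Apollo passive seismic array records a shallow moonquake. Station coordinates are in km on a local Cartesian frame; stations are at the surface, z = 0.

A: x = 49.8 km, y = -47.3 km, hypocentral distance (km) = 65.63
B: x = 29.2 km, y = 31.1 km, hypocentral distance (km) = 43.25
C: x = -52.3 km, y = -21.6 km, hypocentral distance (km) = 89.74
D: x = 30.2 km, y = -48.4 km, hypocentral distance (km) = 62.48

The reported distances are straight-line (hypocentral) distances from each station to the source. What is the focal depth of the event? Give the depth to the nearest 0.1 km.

Each station gives a sphere (x−x_i)² + (y−y_i)² + z² = d_i² (stations at z=0).
Subtracting the A sphere from B and C: z² cancels, leaving linear equations in x and y:
-41.2 x + 156.8 y = -460.75
-204.2 x + 51.4 y = -5261.45
Solving: x ≈ 26.799, y ≈ 4.103 km (keep extra digits for the depth step; rounded: 26.8, 4.1).
Then from the A sphere: z² = 65.63² − (x − 49.8)² − (y + 47.3)² with x = 26.799, y = 4.103, so z ≈ 33.704 ≈ 33.7 km.
Check against D (with the unrounded solution): distance 62.48 ≈ 62.48 km. ✓

z ≈ 33.7 km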